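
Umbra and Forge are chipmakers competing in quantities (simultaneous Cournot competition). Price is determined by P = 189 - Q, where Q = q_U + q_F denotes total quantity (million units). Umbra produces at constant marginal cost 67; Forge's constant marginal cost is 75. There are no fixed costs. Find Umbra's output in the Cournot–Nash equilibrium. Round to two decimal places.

Umbra's profit: π_U = (189 - Q)q_U - (67q_U). Setting ∂π_U/∂q_U = 0: 122 - 2q_U - (q_F) = 0.
Forge's first-order condition: 114 - 2q_F - (q_U) = 0.
So q_U = (122 - q_F)/2 and q_F = (114 - q_U)/2.
Solving the pair: q_U = 130/3, q_F = 106/3.

43.33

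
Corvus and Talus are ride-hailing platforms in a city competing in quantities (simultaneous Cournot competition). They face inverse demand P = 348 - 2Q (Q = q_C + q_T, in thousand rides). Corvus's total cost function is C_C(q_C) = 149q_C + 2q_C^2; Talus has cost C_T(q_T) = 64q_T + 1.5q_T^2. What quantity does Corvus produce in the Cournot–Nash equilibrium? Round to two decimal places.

Corvus's profit: π_C = (348 - 2Q)q_C - (149q_C + 2q_C²). Setting ∂π_C/∂q_C = 0: 199 - 8q_C - 2(q_T) = 0.
Talus's profit: π_T = (348 - 2Q)q_T - (64q_T + (3/2)q_T²). Setting ∂π_T/∂q_T = 0: 284 - 7q_T - 2(q_C) = 0.
Rearranging gives the reaction functions q_C = (199 - 2q_T)/8 and q_T = (284 - 2q_C)/7.
Solving the pair: q_C = 825/52, q_T = 937/26.

15.87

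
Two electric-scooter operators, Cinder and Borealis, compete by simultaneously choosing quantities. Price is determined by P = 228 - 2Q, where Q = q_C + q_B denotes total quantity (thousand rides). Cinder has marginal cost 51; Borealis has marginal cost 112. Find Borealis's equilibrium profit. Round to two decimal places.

Cinder's profit: π_C = (228 - 2Q)q_C - (51q_C). Setting ∂π_C/∂q_C = 0: 177 - 4q_C - 2(q_B) = 0.
Borealis's first-order condition: 116 - 4q_B - 2(q_C) = 0.
Rearranging gives the reaction functions q_C = (177 - 2q_B)/4 and q_B = (116 - 2q_C)/4.
Solving the pair: q_C = 119/3, q_B = 55/6.
Price P = 228 - 2·(293/6) = 391/3.
Borealis's profit: (391/3 - 112)·(55/6) = 168.0556.

168.06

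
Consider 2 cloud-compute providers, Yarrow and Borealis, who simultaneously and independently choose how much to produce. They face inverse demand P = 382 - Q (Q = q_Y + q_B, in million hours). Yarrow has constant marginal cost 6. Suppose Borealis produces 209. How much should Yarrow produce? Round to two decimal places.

With the rival's output fixed at 209, Yarrow's profit is π_Y = (382 - 209 - q_Y)q_Y - (6q_Y) = (173 - q_Y)q_Y - (6q_Y).
∂π_Y/∂q_Y = 167 - 2q_Y = 0, so q_Y = 167/2.

83.50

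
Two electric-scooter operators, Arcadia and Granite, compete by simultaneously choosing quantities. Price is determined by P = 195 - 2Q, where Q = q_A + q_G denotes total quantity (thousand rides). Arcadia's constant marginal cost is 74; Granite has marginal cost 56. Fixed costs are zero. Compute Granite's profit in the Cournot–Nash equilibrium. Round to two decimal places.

Arcadia's profit: π_A = (195 - 2Q)q_A - (74q_A). Setting ∂π_A/∂q_A = 0: 121 - 4q_A - 2(q_G) = 0.
Granite's first-order condition: 139 - 4q_G - 2(q_A) = 0.
Rearranging gives the reaction functions q_A = (121 - 2q_G)/4 and q_G = (139 - 2q_A)/4.
Substituting one into the other gives q_A = 103/6 and q_G = 157/6.
Price P = 195 - 2·(130/3) = 325/3.
Granite's profit: (325/3 - 56)·(157/6) = 1369.3889.

1369.39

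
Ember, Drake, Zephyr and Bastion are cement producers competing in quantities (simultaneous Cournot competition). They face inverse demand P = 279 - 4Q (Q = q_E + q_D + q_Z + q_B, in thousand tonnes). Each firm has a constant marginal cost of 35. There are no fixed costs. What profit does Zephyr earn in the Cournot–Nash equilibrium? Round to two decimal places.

A representative firm's profit is π_i = q_i(279 - 4Q) - 35q_i.
Setting ∂π_i/∂q_i = 0 with rivals' quantities fixed: 244 - 8q_i - 4·Σ_{j≠i} q_j = 0.
With identical firms every q_j equals q_i, so Σ_{j≠i} q_j = 3q_i and 244 = 20q_i, giving q_i = 61/5.
Price P = 279 - 4·(244/5) = 419/5.
Zephyr's profit: (419/5 - 35)·(61/5) = 595.3600.

595.36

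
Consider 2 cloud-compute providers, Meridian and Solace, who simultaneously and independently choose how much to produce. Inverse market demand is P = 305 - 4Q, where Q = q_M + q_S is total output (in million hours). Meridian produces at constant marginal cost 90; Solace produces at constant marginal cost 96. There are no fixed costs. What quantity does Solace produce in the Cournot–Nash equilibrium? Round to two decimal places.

16.92

Meridian's profit: π_M = (305 - 4Q)q_M - (90q_M). Setting ∂π_M/∂q_M = 0: 215 - 8q_M - 4(q_S) = 0.
Solace's first-order condition: 209 - 8q_S - 4(q_M) = 0.
Rearranging gives the reaction functions q_M = (215 - 4q_S)/8 and q_S = (209 - 4q_M)/8.
Solving the pair: q_M = 221/12, q_S = 203/12.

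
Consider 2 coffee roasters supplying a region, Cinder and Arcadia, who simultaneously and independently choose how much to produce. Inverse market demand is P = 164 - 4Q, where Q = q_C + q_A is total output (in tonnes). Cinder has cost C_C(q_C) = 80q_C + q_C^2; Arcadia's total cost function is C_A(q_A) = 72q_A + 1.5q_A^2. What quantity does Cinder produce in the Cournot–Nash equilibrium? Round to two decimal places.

5.91

Cinder's profit: π_C = (164 - 4Q)q_C - (80q_C + q_C²). Setting ∂π_C/∂q_C = 0: 84 - 10q_C - 4(q_A) = 0.
Arcadia's first-order condition: 92 - 11q_A - 4(q_C) = 0.
Rearranging gives the reaction functions q_C = (84 - 4q_A)/10 and q_A = (92 - 4q_C)/11.
Substituting one into the other gives q_C = 278/47 and q_A = 292/47.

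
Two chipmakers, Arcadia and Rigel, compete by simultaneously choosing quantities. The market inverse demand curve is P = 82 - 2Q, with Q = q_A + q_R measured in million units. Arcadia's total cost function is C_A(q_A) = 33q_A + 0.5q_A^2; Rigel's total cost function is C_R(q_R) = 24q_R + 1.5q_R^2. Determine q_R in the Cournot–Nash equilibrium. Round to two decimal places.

Arcadia's profit: π_A = (82 - 2Q)q_A - (33q_A + (1/2)q_A²). Setting ∂π_A/∂q_A = 0: 49 - 5q_A - 2(q_R) = 0.
Rigel's first-order condition: 58 - 7q_R - 2(q_A) = 0.
Best responses: q_A = (49 - 2q_R)/5, q_R = (58 - 2q_A)/7.
Substituting one into the other gives q_A = 227/31 and q_R = 192/31.

6.19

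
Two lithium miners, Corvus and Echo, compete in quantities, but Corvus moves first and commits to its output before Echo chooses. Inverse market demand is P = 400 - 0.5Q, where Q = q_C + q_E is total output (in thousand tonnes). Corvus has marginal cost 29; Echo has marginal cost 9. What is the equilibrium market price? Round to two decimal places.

116.75

The follower Echo best-responds to any q_C: π_E = (400 - 0.5Q)q_E - 9q_E.
Follower FOC: 391 - (1/2)q_C - q_E = 0, so q_E(q_C) = (391 - (1/2)q_C).
Corvus substitutes q_E(q_C) into its own profit: π_C = q_C(400 - (1/2)q_C - (391 - (1/2)q_C)/2) - 29q_C = (409/2 - (1/4)q_C)q_C - 29q_C.
Maximising: ∂π_C/∂q_C = 351/2 - (1/2)q_C = 0, giving q_C = 351.
Then q_E = (391 - (1/2)·351) = 431/2.
Total output Q = 1133/2, so price P = 400 - (1/2)·(1133/2) = 467/4.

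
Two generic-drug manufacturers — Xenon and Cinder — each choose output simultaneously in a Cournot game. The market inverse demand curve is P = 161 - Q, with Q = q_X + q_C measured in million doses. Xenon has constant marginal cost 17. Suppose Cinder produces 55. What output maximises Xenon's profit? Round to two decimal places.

With the rival's output fixed at 55, Xenon's profit is π_X = (161 - 55 - q_X)q_X - (17q_X) = (106 - q_X)q_X - (17q_X).
∂π_X/∂q_X = 89 - 2q_X = 0, so q_X = 89/2.

44.50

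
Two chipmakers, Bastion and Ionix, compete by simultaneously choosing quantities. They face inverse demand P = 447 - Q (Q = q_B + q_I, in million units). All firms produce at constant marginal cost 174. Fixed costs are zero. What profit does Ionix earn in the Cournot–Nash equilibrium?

Each firm earns π_i = (447 - Q)q_i - 174q_i.
Setting ∂π_i/∂q_i = 0 with rivals' quantities fixed: 273 - 2q_i - q_j = 0.
With identical firms every q_j equals q_i, so q_j = q_i and 273 = 3q_i, giving q_i = 91.
Price P = 447 - 182 = 265.
Ionix's profit: (265 - 174)·91 = 8281.

8281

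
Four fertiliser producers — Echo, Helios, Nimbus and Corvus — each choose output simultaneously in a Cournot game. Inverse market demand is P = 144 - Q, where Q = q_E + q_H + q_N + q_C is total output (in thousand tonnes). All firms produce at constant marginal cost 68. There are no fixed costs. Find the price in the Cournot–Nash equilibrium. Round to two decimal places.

Each firm earns π_i = (144 - Q)q_i - 68q_i.
First-order condition (treating rivals' output as given): 76 - 2q_i - Σ_{j≠i} q_j = 0.
With identical firms every q_j equals q_i, so Σ_{j≠i} q_j = 3q_i and 76 = 5q_i, giving q_i = 76/5.
Total output Q = 304/5, so price P = 144 - 304/5 = 416/5.

83.20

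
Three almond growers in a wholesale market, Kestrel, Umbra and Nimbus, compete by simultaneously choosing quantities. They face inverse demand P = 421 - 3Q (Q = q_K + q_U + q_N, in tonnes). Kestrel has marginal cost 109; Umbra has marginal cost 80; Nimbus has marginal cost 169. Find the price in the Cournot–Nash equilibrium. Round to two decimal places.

Kestrel's profit: π_K = (421 - 3Q)q_K - (109q_K). Setting ∂π_K/∂q_K = 0: 312 - 6q_K - 3(q_U + q_N) = 0.
Umbra's profit: π_U = (421 - 3Q)q_U - (80q_U). Setting ∂π_U/∂q_U = 0: 341 - 6q_U - 3(q_K + q_N) = 0.
Nimbus's first-order condition: 252 - 6q_N - 3(q_K + q_U) = 0.
Summing all 3 equations gives 905 − 12Q = 0, hence Q = 905/12.
Back-substituting: q_K = (312 − 905/4)/3 = 343/12, q_U = (341 − 905/4)/3 = 153/4, q_N = (252 − 905/4)/3 = 103/12.
Total output Q = 905/12, so price P = 421 - 3·(905/12) = 779/4.

194.75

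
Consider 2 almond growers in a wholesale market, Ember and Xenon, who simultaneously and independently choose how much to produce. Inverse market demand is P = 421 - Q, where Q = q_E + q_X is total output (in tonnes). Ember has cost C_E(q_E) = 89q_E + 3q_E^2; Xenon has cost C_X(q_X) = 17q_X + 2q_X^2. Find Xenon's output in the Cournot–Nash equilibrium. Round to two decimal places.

61.70

Ember's profit: π_E = (421 - Q)q_E - (89q_E + 3q_E²). Setting ∂π_E/∂q_E = 0: 332 - 8q_E - (q_X) = 0.
Xenon's first-order condition: 404 - 6q_X - (q_E) = 0.
Rearranging gives the reaction functions q_E = (332 - q_X)/8 and q_X = (404 - q_E)/6.
Substituting one into the other gives q_E = 1588/47 and q_X = 61.7021.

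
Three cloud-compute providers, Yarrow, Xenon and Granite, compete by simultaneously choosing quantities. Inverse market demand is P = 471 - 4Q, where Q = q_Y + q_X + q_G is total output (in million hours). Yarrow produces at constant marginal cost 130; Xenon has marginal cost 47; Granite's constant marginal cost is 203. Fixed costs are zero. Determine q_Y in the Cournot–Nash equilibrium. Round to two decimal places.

Yarrow's profit: π_Y = (471 - 4Q)q_Y - (130q_Y). Setting ∂π_Y/∂q_Y = 0: 341 - 8q_Y - 4(q_X + q_G) = 0.
Xenon's first-order condition: 424 - 8q_X - 4(q_Y + q_G) = 0.
Granite's first-order condition: 268 - 8q_G - 4(q_Y + q_X) = 0.
Summing all 3 equations gives 1033 − 16Q = 0, hence Q = 1033/16.
Back-substituting: q_Y = (341 − 1033/4)/4 = 331/16, q_X = (424 − 1033/4)/4 = 663/16, q_G = (268 − 1033/4)/4 = 39/16.

20.69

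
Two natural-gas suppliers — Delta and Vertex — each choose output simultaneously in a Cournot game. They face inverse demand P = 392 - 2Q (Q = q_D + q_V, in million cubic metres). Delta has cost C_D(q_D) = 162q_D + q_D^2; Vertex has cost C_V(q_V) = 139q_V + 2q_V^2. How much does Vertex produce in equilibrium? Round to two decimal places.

Delta's profit: π_D = (392 - 2Q)q_D - (162q_D + q_D²). Setting ∂π_D/∂q_D = 0: 230 - 6q_D - 2(q_V) = 0.
Vertex's first-order condition: 253 - 8q_V - 2(q_D) = 0.
So q_D = (230 - 2q_V)/6 and q_V = (253 - 2q_D)/8.
Solving the pair: q_D = 667/22, q_V = 529/22.

24.05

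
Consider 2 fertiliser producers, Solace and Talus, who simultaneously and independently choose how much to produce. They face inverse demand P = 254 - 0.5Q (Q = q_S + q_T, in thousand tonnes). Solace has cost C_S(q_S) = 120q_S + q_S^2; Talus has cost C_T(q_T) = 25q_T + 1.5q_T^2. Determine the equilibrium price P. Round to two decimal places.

Solace's profit: π_S = (254 - 0.5Q)q_S - (120q_S + q_S²). Setting ∂π_S/∂q_S = 0: 134 - 3q_S - (1/2)(q_T) = 0.
Talus's first-order condition: 229 - 4q_T - (1/2)(q_S) = 0.
Rearranging gives the reaction functions q_S = (134 - (1/2)q_T)/3 and q_T = (229 - (1/2)q_S)/4.
Solving the pair: q_S = 1686/47, q_T = 52.7660.
Total output Q = 88.6383, so price P = 254 - (1/2)·88.6383 = 209.6809.

209.68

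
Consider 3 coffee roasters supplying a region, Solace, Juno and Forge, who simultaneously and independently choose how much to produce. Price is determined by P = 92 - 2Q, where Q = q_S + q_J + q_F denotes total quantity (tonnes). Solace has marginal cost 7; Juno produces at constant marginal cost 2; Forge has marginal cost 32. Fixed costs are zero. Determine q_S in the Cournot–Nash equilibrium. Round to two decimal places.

13.13

Solace's profit: π_S = (92 - 2Q)q_S - (7q_S). Setting ∂π_S/∂q_S = 0: 85 - 4q_S - 2(q_J + q_F) = 0.
Juno's first-order condition: 90 - 4q_J - 2(q_S + q_F) = 0.
Forge's first-order condition: 60 - 4q_F - 2(q_S + q_J) = 0.
Adding the 3 first-order conditions: 235 − 8Q = 0, so Q = 235/8.
Back-substituting: q_S = (85 − 235/4)/2 = 105/8, q_J = (90 − 235/4)/2 = 125/8, q_F = (60 − 235/4)/2 = 5/8.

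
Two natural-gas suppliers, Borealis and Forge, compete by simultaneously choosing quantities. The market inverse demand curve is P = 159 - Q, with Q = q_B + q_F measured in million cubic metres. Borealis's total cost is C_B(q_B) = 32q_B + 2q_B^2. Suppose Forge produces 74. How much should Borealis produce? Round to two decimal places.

8.83

With the rival's output fixed at 74, Borealis's profit is π_B = (159 - 74 - q_B)q_B - (32q_B + 2q_B²) = (85 - q_B)q_B - (32q_B + 2q_B²).
∂π_B/∂q_B = 53 - 6q_B = 0, so q_B = 53/6.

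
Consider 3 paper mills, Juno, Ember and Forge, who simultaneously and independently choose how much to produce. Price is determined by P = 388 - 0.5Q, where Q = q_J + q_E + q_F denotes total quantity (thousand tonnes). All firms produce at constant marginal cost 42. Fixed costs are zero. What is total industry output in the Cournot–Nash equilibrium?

Each firm earns π_i = (388 - 0.5Q)q_i - 42q_i.
Setting ∂π_i/∂q_i = 0 with rivals' quantities fixed: 346 - q_i - (1/2)·Σ_{j≠i} q_j = 0.
With identical firms every q_j equals q_i, so Σ_{j≠i} q_j = 2q_i and 346 = 2q_i, giving q_i = 173.
Total output Q = 173 + 173 + 173 = 519.

519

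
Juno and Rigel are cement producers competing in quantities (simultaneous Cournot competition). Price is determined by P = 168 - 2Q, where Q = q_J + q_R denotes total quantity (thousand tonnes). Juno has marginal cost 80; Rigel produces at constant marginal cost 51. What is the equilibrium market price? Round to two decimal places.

99.67

Juno's profit: π_J = (168 - 2Q)q_J - (80q_J). Setting ∂π_J/∂q_J = 0: 88 - 4q_J - 2(q_R) = 0.
Rigel's profit: π_R = (168 - 2Q)q_R - (51q_R). Setting ∂π_R/∂q_R = 0: 117 - 4q_R - 2(q_J) = 0.
Best responses: q_J = (88 - 2q_R)/4, q_R = (117 - 2q_J)/4.
Substituting one into the other gives q_J = 59/6 and q_R = 73/3.
Total output Q = 205/6, so price P = 168 - 2·(205/6) = 299/3.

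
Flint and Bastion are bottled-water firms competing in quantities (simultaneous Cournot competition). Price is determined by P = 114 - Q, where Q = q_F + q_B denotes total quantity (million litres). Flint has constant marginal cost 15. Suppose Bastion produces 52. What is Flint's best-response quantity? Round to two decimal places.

23.50

With the rival's output fixed at 52, Flint's profit is π_F = (114 - 52 - q_F)q_F - (15q_F) = (62 - q_F)q_F - (15q_F).
∂π_F/∂q_F = 47 - 2q_F = 0, so q_F = 47/2.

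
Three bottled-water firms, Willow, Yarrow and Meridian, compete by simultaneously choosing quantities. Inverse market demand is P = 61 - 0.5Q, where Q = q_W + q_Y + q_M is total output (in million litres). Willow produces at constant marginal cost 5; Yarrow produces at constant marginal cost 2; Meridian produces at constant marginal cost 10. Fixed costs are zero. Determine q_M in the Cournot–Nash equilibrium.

19

Willow's profit: π_W = (61 - 0.5Q)q_W - (5q_W). Setting ∂π_W/∂q_W = 0: 56 - q_W - (1/2)(q_Y + q_M) = 0.
Yarrow's profit: π_Y = (61 - 0.5Q)q_Y - (2q_Y). Setting ∂π_Y/∂q_Y = 0: 59 - q_Y - (1/2)(q_W + q_M) = 0.
Meridian's first-order condition: 51 - q_M - (1/2)(q_W + q_Y) = 0.
Summing all 3 equations gives 166 − 2Q = 0, hence Q = 83.
Back-substituting: q_W = (56 − 83/2)/(1/2) = 29, q_Y = (59 − 83/2)/(1/2) = 35, q_M = (51 − 83/2)/(1/2) = 19.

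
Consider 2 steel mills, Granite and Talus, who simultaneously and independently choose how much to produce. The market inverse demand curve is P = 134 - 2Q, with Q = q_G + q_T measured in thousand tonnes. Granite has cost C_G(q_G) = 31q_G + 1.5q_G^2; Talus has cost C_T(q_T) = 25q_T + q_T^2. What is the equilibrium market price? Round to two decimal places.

83.63

Granite's profit: π_G = (134 - 2Q)q_G - (31q_G + (3/2)q_G²). Setting ∂π_G/∂q_G = 0: 103 - 7q_G - 2(q_T) = 0.
Talus's first-order condition: 109 - 6q_T - 2(q_G) = 0.
Best responses: q_G = (103 - 2q_T)/7, q_T = (109 - 2q_G)/6.
Solving the pair: q_G = 200/19, q_T = 557/38.
Total output Q = 957/38, so price P = 134 - 2·(957/38) = 1589/19.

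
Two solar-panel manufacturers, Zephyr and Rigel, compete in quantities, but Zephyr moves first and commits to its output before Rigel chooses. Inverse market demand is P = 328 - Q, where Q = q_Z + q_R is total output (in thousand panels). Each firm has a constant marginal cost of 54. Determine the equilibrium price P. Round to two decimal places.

122.50

The follower Rigel best-responds to any q_Z: π_R = (328 - Q)q_R - 54q_R.
Follower FOC: 274 - q_Z - 2q_R = 0, so q_R(q_Z) = (274 - q_Z)/2.
The leader anticipates this reaction. Substituting into P = 328 - Q gives P = 191 - (1/2)q_Z, so π_Z = (191 - (1/2)q_Z)q_Z - 54q_Z.
Maximising: ∂π_Z/∂q_Z = 137 - q_Z = 0, giving q_Z = 137.
Then q_R = (274 - 137)/2 = 137/2.
Total output Q = 411/2, so price P = 328 - 411/2 = 245/2.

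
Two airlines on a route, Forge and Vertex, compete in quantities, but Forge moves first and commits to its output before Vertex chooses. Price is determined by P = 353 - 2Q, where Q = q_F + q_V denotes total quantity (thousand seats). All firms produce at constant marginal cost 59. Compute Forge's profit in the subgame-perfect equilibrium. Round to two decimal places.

The follower Vertex best-responds to any q_F: π_V = (353 - 2Q)q_V - 59q_V.
∂π_V/∂q_V = 294 - 2q_F - 4q_V = 0 gives the reaction function q_V = (294 - 2q_F)/4.
The leader anticipates this reaction. Substituting into P = 353 - 2Q gives P = 206 - q_F, so π_F = (206 - q_F)q_F - 59q_F.
Maximising: ∂π_F/∂q_F = 147 - 2q_F = 0, giving q_F = 147/2.
Then q_V = (294 - 2·(147/2))/4 = 147/4.
Price P = 353 - 2·(441/4) = 265/2.
Forge's profit: (265/2 - 59)·(147/2) = 5402.2500.

5402.25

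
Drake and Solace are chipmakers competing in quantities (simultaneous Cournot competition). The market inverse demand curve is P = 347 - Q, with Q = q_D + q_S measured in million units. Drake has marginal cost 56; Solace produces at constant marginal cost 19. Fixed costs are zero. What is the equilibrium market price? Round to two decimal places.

Drake's profit: π_D = (347 - Q)q_D - (56q_D). Setting ∂π_D/∂q_D = 0: 291 - 2q_D - (q_S) = 0.
Solace's profit: π_S = (347 - Q)q_S - (19q_S). Setting ∂π_S/∂q_S = 0: 328 - 2q_S - (q_D) = 0.
Rearranging gives the reaction functions q_D = (291 - q_S)/2 and q_S = (328 - q_D)/2.
Solving the pair: q_D = 254/3, q_S = 365/3.
Total output Q = 619/3, so price P = 347 - 619/3 = 422/3.

140.67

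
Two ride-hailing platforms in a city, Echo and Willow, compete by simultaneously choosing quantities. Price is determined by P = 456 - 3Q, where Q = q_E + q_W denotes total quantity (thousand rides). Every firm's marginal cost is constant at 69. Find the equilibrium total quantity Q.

Each firm earns π_i = (456 - 3Q)q_i - 69q_i.
First-order condition (treating rivals' output as given): 387 - 6q_i - 3q_j = 0.
With identical firms every q_j equals q_i, so q_j = q_i and 387 = 9q_i, giving q_i = 43.
Total output Q = 43 + 43 = 86.

86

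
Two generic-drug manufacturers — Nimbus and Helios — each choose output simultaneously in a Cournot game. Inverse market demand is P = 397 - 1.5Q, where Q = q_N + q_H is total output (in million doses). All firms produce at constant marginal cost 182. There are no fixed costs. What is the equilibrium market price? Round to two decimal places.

253.67

Each firm earns π_i = (397 - 1.5Q)q_i - 182q_i.
First-order condition (treating rivals' output as given): 215 - 3q_i - (3/2)q_j = 0.
With identical firms every q_j equals q_i, so q_j = q_i and 215 = (9/2)q_i, giving q_i = 430/9.
Total output Q = 860/9, so price P = 397 - (3/2)·(860/9) = 761/3.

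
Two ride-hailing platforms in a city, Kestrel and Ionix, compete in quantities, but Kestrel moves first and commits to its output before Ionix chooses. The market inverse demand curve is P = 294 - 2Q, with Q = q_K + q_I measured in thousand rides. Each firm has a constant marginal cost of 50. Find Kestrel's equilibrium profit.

The follower Ionix best-responds to any q_K: π_I = (294 - 2Q)q_I - 50q_I.
Follower FOC: 244 - 2q_K - 4q_I = 0, so q_I(q_K) = (244 - 2q_K)/4.
Kestrel substitutes q_I(q_K) into its own profit: π_K = q_K(294 - 2q_K - (244 - 2q_K)/2) - 50q_K = (172 - q_K)q_K - 50q_K.
Leader FOC: 122 - 2q_K = 0, so q_K = 61.
Then q_I = (244 - 2·61)/4 = 61/2.
Price P = 294 - 2·(183/2) = 111.
Kestrel's profit: (111 - 50)·61 = 3721.

3721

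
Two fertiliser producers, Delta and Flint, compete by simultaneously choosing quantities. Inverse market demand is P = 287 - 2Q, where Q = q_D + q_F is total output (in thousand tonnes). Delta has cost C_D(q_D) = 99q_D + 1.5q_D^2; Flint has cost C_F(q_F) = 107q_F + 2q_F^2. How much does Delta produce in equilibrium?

22

Delta's profit: π_D = (287 - 2Q)q_D - (99q_D + (3/2)q_D²). Setting ∂π_D/∂q_D = 0: 188 - 7q_D - 2(q_F) = 0.
Flint's profit: π_F = (287 - 2Q)q_F - (107q_F + 2q_F²). Setting ∂π_F/∂q_F = 0: 180 - 8q_F - 2(q_D) = 0.
Rearranging gives the reaction functions q_D = (188 - 2q_F)/7 and q_F = (180 - 2q_D)/8.
Solving the pair: q_D = 22, q_F = 17.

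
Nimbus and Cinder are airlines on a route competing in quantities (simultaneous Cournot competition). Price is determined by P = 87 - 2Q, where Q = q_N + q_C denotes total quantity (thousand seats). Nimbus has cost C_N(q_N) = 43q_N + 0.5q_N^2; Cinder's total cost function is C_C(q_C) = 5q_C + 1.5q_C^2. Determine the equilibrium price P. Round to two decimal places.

Nimbus's profit: π_N = (87 - 2Q)q_N - (43q_N + (1/2)q_N²). Setting ∂π_N/∂q_N = 0: 44 - 5q_N - 2(q_C) = 0.
Cinder's first-order condition: 82 - 7q_C - 2(q_N) = 0.
So q_N = (44 - 2q_C)/5 and q_C = (82 - 2q_N)/7.
Substituting one into the other gives q_N = 144/31 and q_C = 322/31.
Total output Q = 466/31, so price P = 87 - 2·(466/31) = 1765/31.

56.94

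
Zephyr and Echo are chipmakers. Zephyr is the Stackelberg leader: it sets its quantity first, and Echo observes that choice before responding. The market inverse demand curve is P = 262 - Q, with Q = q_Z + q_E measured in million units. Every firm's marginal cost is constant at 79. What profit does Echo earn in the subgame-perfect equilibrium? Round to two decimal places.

2093.06

Solve by backward induction. Given q_Z, the follower Echo maximises π_E = (262 - q_Z - q_E)q_E - 79q_E.
Follower FOC: 183 - q_Z - 2q_E = 0, so q_E(q_Z) = (183 - q_Z)/2.
Zephyr substitutes q_E(q_Z) into its own profit: π_Z = q_Z(262 - q_Z - (183 - q_Z)/2) - 79q_Z = (341/2 - (1/2)q_Z)q_Z - 79q_Z.
The leader's first-order condition 183/2 - q_Z = 0 yields q_Z = 183/2.
Then q_E = (183 - 183/2)/2 = 183/4.
Price P = 262 - 549/4 = 499/4.
Echo's profit: (499/4 - 79)·(183/4) = 2093.0625.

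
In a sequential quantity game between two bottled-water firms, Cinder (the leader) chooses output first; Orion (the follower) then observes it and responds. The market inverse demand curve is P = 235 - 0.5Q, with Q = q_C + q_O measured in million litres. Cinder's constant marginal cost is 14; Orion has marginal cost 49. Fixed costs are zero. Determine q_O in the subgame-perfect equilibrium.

Solve by backward induction. Given q_C, the follower Orion maximises π_O = (235 - (1/2)q_C - (1/2)q_O)q_O - 49q_O.
Follower FOC: 186 - (1/2)q_C - q_O = 0, so q_O(q_C) = (186 - (1/2)q_C).
The leader anticipates this reaction. Substituting into P = 235 - 0.5Q gives P = 142 - (1/4)q_C, so π_C = (142 - (1/4)q_C)q_C - 14q_C.
Maximising: ∂π_C/∂q_C = 128 - (1/2)q_C = 0, giving q_C = 256.
Then q_O = (186 - (1/2)·256) = 58.

58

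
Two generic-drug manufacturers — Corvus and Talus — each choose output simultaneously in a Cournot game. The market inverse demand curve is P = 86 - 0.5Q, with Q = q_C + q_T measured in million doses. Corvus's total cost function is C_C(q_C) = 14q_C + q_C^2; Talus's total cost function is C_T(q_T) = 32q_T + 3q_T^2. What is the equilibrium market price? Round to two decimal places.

Corvus's profit: π_C = (86 - 0.5Q)q_C - (14q_C + q_C²). Setting ∂π_C/∂q_C = 0: 72 - 3q_C - (1/2)(q_T) = 0.
Talus's profit: π_T = (86 - 0.5Q)q_T - (32q_T + 3q_T²). Setting ∂π_T/∂q_T = 0: 54 - 7q_T - (1/2)(q_C) = 0.
So q_C = (72 - (1/2)q_T)/3 and q_T = (54 - (1/2)q_C)/7.
Substituting one into the other gives q_C = 1908/83 and q_T = 504/83.
Total output Q = 29.0602, so price P = 86 - (1/2)·29.0602 = 71.4699.

71.47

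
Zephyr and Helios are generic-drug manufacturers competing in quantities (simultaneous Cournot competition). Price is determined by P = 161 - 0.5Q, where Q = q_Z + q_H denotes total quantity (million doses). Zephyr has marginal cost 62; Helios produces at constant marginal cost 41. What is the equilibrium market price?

88

Zephyr's profit: π_Z = (161 - 0.5Q)q_Z - (62q_Z). Setting ∂π_Z/∂q_Z = 0: 99 - q_Z - (1/2)(q_H) = 0.
Helios's first-order condition: 120 - q_H - (1/2)(q_Z) = 0.
So q_Z = (99 - (1/2)q_H) and q_H = (120 - (1/2)q_Z).
Substituting one into the other gives q_Z = 52 and q_H = 94.
Total output Q = 146, so price P = 161 - (1/2)·146 = 88.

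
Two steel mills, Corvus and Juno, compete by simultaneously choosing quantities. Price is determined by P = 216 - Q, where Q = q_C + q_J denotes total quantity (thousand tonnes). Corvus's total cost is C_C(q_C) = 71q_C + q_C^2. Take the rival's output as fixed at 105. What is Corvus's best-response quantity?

10

With the rival's output fixed at 105, Corvus's profit is π_C = (216 - 105 - q_C)q_C - (71q_C + q_C²) = (111 - q_C)q_C - (71q_C + q_C²).
∂π_C/∂q_C = 40 - 4q_C = 0, so q_C = 10.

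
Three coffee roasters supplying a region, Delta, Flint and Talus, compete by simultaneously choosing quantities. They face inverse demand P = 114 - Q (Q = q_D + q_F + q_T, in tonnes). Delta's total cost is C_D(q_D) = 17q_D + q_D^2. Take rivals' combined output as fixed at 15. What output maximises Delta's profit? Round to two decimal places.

With rivals' combined output fixed at 15, Delta's profit is π_D = (114 - 15 - q_D)q_D - (17q_D + q_D²) = (99 - q_D)q_D - (17q_D + q_D²).
∂π_D/∂q_D = 82 - 4q_D = 0, so q_D = 41/2.

20.50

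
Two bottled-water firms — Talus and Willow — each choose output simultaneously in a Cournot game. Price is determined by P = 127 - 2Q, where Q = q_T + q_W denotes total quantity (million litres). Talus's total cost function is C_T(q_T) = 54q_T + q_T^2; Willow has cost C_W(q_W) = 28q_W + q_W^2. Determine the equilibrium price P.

Talus's profit: π_T = (127 - 2Q)q_T - (54q_T + q_T²). Setting ∂π_T/∂q_T = 0: 73 - 6q_T - 2(q_W) = 0.
Willow's profit: π_W = (127 - 2Q)q_W - (28q_W + q_W²). Setting ∂π_W/∂q_W = 0: 99 - 6q_W - 2(q_T) = 0.
Rearranging gives the reaction functions q_T = (73 - 2q_W)/6 and q_W = (99 - 2q_T)/6.
Substituting one into the other gives q_T = 15/2 and q_W = 14.
Total output Q = 43/2, so price P = 127 - 2·(43/2) = 84.

84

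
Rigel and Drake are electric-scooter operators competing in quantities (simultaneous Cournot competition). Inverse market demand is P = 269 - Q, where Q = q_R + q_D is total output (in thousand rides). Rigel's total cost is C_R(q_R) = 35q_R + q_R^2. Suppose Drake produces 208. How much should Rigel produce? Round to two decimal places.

With the rival's output fixed at 208, Rigel's profit is π_R = (269 - 208 - q_R)q_R - (35q_R + q_R²) = (61 - q_R)q_R - (35q_R + q_R²).
∂π_R/∂q_R = 26 - 4q_R = 0, so q_R = 13/2.

6.50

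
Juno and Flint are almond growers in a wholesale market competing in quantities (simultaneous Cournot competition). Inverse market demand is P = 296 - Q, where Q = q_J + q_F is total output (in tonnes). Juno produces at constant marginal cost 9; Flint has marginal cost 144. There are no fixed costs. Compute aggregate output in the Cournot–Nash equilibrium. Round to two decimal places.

146.33

Juno's profit: π_J = (296 - Q)q_J - (9q_J). Setting ∂π_J/∂q_J = 0: 287 - 2q_J - (q_F) = 0.
Flint's profit: π_F = (296 - Q)q_F - (144q_F). Setting ∂π_F/∂q_F = 0: 152 - 2q_F - (q_J) = 0.
Rearranging gives the reaction functions q_J = (287 - q_F)/2 and q_F = (152 - q_J)/2.
Solving the pair: q_J = 422/3, q_F = 17/3.
Total output Q = 422/3 + 17/3 = 439/3.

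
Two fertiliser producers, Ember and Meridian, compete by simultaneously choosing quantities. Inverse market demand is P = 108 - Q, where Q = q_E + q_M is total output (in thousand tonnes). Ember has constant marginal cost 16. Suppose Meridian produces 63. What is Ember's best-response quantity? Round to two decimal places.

14.50

With the rival's output fixed at 63, Ember's profit is π_E = (108 - 63 - q_E)q_E - (16q_E) = (45 - q_E)q_E - (16q_E).
∂π_E/∂q_E = 29 - 2q_E = 0, so q_E = 29/2.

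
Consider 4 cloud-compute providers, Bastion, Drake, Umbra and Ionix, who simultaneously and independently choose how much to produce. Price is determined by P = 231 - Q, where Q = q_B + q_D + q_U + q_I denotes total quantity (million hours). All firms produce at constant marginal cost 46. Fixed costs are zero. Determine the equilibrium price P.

Each firm earns π_i = (231 - Q)q_i - 46q_i.
First-order condition (treating rivals' output as given): 185 - 2q_i - Σ_{j≠i} q_j = 0.
With identical firms every q_j equals q_i, so Σ_{j≠i} q_j = 3q_i and 185 = 5q_i, giving q_i = 37.
Total output Q = 148, so price P = 231 - 148 = 83.

83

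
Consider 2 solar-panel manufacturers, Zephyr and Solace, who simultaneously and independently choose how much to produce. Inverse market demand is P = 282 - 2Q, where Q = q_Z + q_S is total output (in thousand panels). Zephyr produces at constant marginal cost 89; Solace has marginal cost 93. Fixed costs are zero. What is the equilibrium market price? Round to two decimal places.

154.67

Zephyr's profit: π_Z = (282 - 2Q)q_Z - (89q_Z). Setting ∂π_Z/∂q_Z = 0: 193 - 4q_Z - 2(q_S) = 0.
Solace's first-order condition: 189 - 4q_S - 2(q_Z) = 0.
So q_Z = (193 - 2q_S)/4 and q_S = (189 - 2q_Z)/4.
Solving the pair: q_Z = 197/6, q_S = 185/6.
Total output Q = 191/3, so price P = 282 - 2·(191/3) = 464/3.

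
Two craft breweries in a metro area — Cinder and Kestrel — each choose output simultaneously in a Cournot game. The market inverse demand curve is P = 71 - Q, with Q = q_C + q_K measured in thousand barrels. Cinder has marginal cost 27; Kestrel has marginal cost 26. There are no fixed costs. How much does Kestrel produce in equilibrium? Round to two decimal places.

15.33

Cinder's profit: π_C = (71 - Q)q_C - (27q_C). Setting ∂π_C/∂q_C = 0: 44 - 2q_C - (q_K) = 0.
Kestrel's profit: π_K = (71 - Q)q_K - (26q_K). Setting ∂π_K/∂q_K = 0: 45 - 2q_K - (q_C) = 0.
Best responses: q_C = (44 - q_K)/2, q_K = (45 - q_C)/2.
Solving the pair: q_C = 43/3, q_K = 46/3.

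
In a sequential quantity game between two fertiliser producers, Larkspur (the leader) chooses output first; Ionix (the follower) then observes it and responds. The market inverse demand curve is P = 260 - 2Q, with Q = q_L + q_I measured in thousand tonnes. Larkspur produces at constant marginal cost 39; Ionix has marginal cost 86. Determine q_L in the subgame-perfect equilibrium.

67

Solve by backward induction. Given q_L, the follower Ionix maximises π_I = (260 - 2q_L - 2q_I)q_I - 86q_I.
∂π_I/∂q_I = 174 - 2q_L - 4q_I = 0 gives the reaction function q_I = (174 - 2q_L)/4.
Larkspur substitutes q_I(q_L) into its own profit: π_L = q_L(260 - 2q_L - (174 - 2q_L)/2) - 39q_L = (173 - q_L)q_L - 39q_L.
Maximising: ∂π_L/∂q_L = 134 - 2q_L = 0, giving q_L = 67.
Then q_I = (174 - 2·67)/4 = 10.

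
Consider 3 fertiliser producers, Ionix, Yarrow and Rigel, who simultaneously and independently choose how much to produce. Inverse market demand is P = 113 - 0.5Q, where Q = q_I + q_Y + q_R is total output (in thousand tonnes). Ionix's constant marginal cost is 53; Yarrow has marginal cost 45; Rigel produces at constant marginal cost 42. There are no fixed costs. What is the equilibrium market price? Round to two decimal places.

63.25

Ionix's profit: π_I = (113 - 0.5Q)q_I - (53q_I). Setting ∂π_I/∂q_I = 0: 60 - q_I - (1/2)(q_Y + q_R) = 0.
Yarrow's profit: π_Y = (113 - 0.5Q)q_Y - (45q_Y). Setting ∂π_Y/∂q_Y = 0: 68 - q_Y - (1/2)(q_I + q_R) = 0.
Rigel's profit: π_R = (113 - 0.5Q)q_R - (42q_R). Setting ∂π_R/∂q_R = 0: 71 - q_R - (1/2)(q_I + q_Y) = 0.
Adding the 3 first-order conditions: 199 − 2Q = 0, so Q = 199/2.
Back-substituting: q_I = (60 − 199/4)/(1/2) = 41/2, q_Y = (68 − 199/4)/(1/2) = 73/2, q_R = (71 − 199/4)/(1/2) = 85/2.
Total output Q = 199/2, so price P = 113 - (1/2)·(199/2) = 253/4.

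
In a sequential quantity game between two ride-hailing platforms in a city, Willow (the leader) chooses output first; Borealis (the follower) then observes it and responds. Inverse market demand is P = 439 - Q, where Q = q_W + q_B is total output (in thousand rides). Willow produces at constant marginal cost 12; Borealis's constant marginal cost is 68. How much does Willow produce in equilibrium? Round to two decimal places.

The follower Borealis best-responds to any q_W: π_B = (439 - Q)q_B - 68q_B.
∂π_B/∂q_B = 371 - q_W - 2q_B = 0 gives the reaction function q_B = (371 - q_W)/2.
The leader anticipates this reaction. Substituting into P = 439 - Q gives P = 507/2 - (1/2)q_W, so π_W = (507/2 - (1/2)q_W)q_W - 12q_W.
The leader's first-order condition 483/2 - q_W = 0 yields q_W = 483/2.
Then q_B = (371 - 483/2)/2 = 259/4.

241.50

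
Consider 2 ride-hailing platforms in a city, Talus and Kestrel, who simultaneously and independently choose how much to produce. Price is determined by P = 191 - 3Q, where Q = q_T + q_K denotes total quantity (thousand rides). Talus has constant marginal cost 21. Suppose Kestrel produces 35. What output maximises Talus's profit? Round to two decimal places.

10.83

With the rival's output fixed at 35, Talus's profit is π_T = (191 - 3·35 - 3q_T)q_T - (21q_T) = (86 - 3q_T)q_T - (21q_T).
∂π_T/∂q_T = 65 - 6q_T = 0, so q_T = 65/6.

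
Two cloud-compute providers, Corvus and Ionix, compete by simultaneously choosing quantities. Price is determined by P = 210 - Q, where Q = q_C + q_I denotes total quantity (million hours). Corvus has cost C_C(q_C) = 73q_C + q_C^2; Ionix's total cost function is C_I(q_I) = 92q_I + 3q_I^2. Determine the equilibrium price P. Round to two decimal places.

167.65

Corvus's profit: π_C = (210 - Q)q_C - (73q_C + q_C²). Setting ∂π_C/∂q_C = 0: 137 - 4q_C - (q_I) = 0.
Ionix's first-order condition: 118 - 8q_I - (q_C) = 0.
So q_C = (137 - q_I)/4 and q_I = (118 - q_C)/8.
Substituting one into the other gives q_C = 978/31 and q_I = 335/31.
Total output Q = 1313/31, so price P = 210 - 1313/31 = 167.6452.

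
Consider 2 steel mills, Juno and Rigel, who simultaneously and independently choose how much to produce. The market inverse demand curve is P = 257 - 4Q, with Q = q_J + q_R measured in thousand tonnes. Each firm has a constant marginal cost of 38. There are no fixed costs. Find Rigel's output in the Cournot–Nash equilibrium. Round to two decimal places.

Each firm earns π_i = (257 - 4Q)q_i - 38q_i.
Setting ∂π_i/∂q_i = 0 with rivals' quantities fixed: 219 - 8q_i - 4q_j = 0.
With identical firms every q_j equals q_i, so q_j = q_i and 219 = 12q_i, giving q_i = 73/4.

18.25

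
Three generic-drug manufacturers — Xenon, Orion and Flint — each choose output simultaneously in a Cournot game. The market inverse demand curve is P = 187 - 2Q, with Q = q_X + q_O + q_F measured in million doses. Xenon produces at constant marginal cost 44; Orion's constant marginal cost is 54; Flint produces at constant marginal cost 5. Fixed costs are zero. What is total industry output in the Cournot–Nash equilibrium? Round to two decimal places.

Xenon's profit: π_X = (187 - 2Q)q_X - (44q_X). Setting ∂π_X/∂q_X = 0: 143 - 4q_X - 2(q_O + q_F) = 0.
Orion's first-order condition: 133 - 4q_O - 2(q_X + q_F) = 0.
Flint's profit: π_F = (187 - 2Q)q_F - (5q_F). Setting ∂π_F/∂q_F = 0: 182 - 4q_F - 2(q_X + q_O) = 0.
Adding the 3 first-order conditions: 458 − 8Q = 0, so Q = 229/4.
Back-substituting: q_X = (143 − 229/2)/2 = 57/4, q_O = (133 − 229/2)/2 = 37/4, q_F = (182 − 229/2)/2 = 135/4.
Total output Q = 57/4 + 37/4 + 135/4 = 229/4.

57.25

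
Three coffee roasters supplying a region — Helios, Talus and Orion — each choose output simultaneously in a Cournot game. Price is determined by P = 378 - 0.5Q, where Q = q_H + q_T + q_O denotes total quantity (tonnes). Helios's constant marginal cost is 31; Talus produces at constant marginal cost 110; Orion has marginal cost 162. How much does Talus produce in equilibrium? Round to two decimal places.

Helios's profit: π_H = (378 - 0.5Q)q_H - (31q_H). Setting ∂π_H/∂q_H = 0: 347 - q_H - (1/2)(q_T + q_O) = 0.
Talus's first-order condition: 268 - q_T - (1/2)(q_H + q_O) = 0.
Orion's first-order condition: 216 - q_O - (1/2)(q_H + q_T) = 0.
Summing all 3 equations gives 831 − 2Q = 0, hence Q = 831/2.
Back-substituting: q_H = (347 − 831/4)/(1/2) = 557/2, q_T = (268 − 831/4)/(1/2) = 241/2, q_O = (216 − 831/4)/(1/2) = 33/2.

120.50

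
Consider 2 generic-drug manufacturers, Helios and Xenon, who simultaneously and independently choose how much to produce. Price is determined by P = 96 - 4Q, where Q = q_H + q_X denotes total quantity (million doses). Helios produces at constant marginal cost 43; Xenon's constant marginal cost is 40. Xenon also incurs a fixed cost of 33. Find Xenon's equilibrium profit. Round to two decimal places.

Helios's profit: π_H = (96 - 4Q)q_H - (43q_H). Setting ∂π_H/∂q_H = 0: 53 - 8q_H - 4(q_X) = 0.
Xenon's profit: π_X = (96 - 4Q)q_X - (40q_X). Setting ∂π_X/∂q_X = 0: 56 - 8q_X - 4(q_H) = 0.
Rearranging gives the reaction functions q_H = (53 - 4q_X)/8 and q_X = (56 - 4q_H)/8.
Solving the pair: q_H = 25/6, q_X = 59/12.
Price P = 96 - 4·(109/12) = 179/3.
Xenon's profit: (179/3 - 40)·(59/12) - 33 = 63.6944.

63.69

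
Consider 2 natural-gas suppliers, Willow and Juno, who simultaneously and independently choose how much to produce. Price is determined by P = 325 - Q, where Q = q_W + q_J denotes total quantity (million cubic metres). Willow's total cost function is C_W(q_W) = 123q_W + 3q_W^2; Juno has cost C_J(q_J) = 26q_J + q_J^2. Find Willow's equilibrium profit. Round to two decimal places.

Willow's profit: π_W = (325 - Q)q_W - (123q_W + 3q_W²). Setting ∂π_W/∂q_W = 0: 202 - 8q_W - (q_J) = 0.
Juno's profit: π_J = (325 - Q)q_J - (26q_J + q_J²). Setting ∂π_J/∂q_J = 0: 299 - 4q_J - (q_W) = 0.
Best responses: q_W = (202 - q_J)/8, q_J = (299 - q_W)/4.
Substituting one into the other gives q_W = 509/31 and q_J = 70.6452.
Price P = 325 - 87.0645 = 237.9355.
Willow's profit: 237.9355·(509/31) - 123·(509/31) - 3(509/31)² = 1078.3809.

1078.38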